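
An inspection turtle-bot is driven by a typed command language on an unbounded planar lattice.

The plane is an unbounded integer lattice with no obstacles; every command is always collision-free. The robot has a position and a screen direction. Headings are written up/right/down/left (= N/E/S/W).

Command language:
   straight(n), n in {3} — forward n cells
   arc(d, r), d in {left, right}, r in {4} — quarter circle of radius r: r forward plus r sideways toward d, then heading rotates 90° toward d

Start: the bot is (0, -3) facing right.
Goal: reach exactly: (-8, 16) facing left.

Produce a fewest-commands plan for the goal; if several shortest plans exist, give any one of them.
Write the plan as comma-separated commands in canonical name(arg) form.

from: (0, -3) facing right
t=1 arc(left, 4) ⇒ (4, 1) facing up
t=2 arc(left, 4) ⇒ (0, 5) facing left
t=3 arc(right, 4) ⇒ (-4, 9) facing up
t=4 straight(3) ⇒ (-4, 12) facing up
t=5 arc(left, 4) ⇒ (-8, 16) facing left
no 4-step plan works, so 5 is optimal.

arc(left, 4), arc(left, 4), arc(right, 4), straight(3), arc(left, 4)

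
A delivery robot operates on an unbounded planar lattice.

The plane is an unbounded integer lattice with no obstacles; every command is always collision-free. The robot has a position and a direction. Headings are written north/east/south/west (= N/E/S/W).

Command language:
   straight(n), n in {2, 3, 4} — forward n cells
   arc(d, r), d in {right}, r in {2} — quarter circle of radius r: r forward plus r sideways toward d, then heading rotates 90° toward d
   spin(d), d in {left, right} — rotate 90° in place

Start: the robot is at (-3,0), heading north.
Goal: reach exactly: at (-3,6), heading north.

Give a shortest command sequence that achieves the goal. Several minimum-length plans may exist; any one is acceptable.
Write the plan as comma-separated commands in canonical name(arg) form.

from: at (-3,0), heading north
step 1 (straight(3)): at (-3,3), heading north
step 2 (straight(3)): at (-3,6), heading north
minimal: 2 command(s), checked below 2.

straight(3), straight(3)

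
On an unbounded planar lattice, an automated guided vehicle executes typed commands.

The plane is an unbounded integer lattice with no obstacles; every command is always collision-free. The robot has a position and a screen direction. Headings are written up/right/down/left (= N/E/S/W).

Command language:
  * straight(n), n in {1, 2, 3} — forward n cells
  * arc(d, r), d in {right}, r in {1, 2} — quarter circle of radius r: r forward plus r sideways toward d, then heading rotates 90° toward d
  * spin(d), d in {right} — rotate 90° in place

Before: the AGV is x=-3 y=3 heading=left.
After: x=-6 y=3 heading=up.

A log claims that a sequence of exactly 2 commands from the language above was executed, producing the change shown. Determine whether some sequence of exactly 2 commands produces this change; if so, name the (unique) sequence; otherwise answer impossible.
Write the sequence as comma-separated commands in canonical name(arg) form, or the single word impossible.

key: running spin(right) before straight(3) would end elsewhere — order is forced
from: x=-3 y=3 heading=left
1. straight(3) → x=-6 y=3 heading=left
2. spin(right) → x=-6 y=3 heading=up
uniquely the one of 36 2-step routes that fits.

straight(3), spin(right)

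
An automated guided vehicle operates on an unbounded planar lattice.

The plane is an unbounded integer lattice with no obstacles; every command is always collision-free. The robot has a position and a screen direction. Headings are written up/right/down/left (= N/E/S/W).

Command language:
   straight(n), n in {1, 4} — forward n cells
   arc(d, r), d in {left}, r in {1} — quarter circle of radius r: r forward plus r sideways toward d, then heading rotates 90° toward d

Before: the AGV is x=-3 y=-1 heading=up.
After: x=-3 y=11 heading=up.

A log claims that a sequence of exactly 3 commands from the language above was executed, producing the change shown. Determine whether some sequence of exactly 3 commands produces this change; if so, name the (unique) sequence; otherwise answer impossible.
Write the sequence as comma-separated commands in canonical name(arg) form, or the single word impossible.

key: still facing N at the end — nothing in the sequence rotates
t0: x=-3 y=-1 heading=up
step 1 (straight(4)): x=-3 y=3 heading=up
step 2 (straight(4)): x=-3 y=7 heading=up
step 3 (straight(4)): x=-3 y=11 heading=up
uniquely the one of 27 3-step routes that fits.

straight(4), straight(4), straight(4)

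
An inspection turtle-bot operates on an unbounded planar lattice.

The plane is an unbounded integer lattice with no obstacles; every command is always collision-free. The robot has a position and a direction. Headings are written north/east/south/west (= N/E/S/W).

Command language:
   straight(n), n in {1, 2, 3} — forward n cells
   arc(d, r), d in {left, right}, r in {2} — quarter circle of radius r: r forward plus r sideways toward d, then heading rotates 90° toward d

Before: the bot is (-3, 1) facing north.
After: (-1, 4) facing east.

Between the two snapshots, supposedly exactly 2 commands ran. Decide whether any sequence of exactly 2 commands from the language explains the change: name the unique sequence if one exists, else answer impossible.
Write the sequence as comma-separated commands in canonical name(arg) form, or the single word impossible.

straight(1), arc(right, 2)

key: position moved to (-1,4) AND the heading swung to E — translation plus rotation needed
begin: (-3, 1) facing north
step 1 (straight(1)): (-3, 2) facing north
step 2 (arc(right, 2)): (-1, 4) facing east
no other 2-command option fits: unique.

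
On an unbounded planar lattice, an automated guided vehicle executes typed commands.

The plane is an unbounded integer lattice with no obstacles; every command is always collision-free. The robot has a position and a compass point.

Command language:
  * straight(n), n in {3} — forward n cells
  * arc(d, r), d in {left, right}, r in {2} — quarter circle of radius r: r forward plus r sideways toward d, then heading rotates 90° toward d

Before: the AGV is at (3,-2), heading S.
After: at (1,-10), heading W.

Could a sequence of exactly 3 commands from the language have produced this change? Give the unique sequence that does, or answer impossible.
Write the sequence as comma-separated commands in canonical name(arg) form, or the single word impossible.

key: running arc(right, 2) before straight(3) would end elsewhere — order is forced
begin: at (3,-2), heading S
t=1 straight(3) ⇒ at (3,-5), heading S
t=2 straight(3) ⇒ at (3,-8), heading S
t=3 arc(right, 2) ⇒ at (1,-10), heading W
uniquely the one of 27 3-step routes that fits.

straight(3), straight(3), arc(right, 2)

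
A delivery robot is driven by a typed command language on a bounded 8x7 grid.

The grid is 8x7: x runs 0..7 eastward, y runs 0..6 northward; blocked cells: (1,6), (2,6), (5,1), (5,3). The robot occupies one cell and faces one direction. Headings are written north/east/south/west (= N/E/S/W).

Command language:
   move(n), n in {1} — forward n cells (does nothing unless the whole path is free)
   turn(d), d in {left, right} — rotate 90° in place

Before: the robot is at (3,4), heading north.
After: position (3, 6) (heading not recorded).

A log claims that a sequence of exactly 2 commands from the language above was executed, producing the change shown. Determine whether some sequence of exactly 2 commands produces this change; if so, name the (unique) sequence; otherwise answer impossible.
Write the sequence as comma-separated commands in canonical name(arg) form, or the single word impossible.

move(1), move(1)

from: at (3,4), heading north
1. move(1) → at (3,5), heading north
2. move(1) → at (3,6), heading north
all 9 alternatives checked — unique.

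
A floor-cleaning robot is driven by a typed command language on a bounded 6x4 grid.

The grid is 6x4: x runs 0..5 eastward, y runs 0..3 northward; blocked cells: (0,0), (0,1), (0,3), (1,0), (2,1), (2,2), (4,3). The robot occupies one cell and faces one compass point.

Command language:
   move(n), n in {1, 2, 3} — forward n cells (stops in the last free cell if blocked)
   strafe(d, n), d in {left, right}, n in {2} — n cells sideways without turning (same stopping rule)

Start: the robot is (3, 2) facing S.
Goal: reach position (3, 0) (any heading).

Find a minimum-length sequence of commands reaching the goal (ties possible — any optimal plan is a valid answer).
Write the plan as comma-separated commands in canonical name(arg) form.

from: (3, 2) facing S
t=1 move(3) ⇒ (3, 0) facing S
no 0-step plan works, so 1 is optimal.

move(3)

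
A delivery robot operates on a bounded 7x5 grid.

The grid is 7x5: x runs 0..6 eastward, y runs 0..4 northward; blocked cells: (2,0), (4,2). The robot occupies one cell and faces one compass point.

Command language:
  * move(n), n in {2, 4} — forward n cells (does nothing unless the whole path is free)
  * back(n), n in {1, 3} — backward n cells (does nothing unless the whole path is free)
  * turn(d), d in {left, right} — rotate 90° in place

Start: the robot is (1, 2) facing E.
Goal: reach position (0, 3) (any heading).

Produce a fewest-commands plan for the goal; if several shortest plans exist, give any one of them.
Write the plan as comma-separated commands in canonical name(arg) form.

back(1), turn(right), back(1)

from: (1, 2) facing E
t=1 back(1) ⇒ (0, 2) facing E
t=2 turn(right) ⇒ (0, 2) facing S
t=3 back(1) ⇒ (0, 3) facing S
shorter routes all fall short; 3 is best.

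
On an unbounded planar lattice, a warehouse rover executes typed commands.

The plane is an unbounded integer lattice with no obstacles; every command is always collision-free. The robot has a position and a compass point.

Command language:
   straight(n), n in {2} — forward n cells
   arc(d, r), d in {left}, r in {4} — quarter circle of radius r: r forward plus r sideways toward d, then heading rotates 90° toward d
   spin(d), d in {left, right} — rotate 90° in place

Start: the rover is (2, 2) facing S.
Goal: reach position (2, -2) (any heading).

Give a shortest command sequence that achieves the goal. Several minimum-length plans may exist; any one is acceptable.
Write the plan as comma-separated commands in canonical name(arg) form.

straight(2), straight(2)

begin: (2, 2) facing S
1. straight(2) → (2, 0) facing S
2. straight(2) → (2, -2) facing S
minimal: 2 command(s), checked below 2.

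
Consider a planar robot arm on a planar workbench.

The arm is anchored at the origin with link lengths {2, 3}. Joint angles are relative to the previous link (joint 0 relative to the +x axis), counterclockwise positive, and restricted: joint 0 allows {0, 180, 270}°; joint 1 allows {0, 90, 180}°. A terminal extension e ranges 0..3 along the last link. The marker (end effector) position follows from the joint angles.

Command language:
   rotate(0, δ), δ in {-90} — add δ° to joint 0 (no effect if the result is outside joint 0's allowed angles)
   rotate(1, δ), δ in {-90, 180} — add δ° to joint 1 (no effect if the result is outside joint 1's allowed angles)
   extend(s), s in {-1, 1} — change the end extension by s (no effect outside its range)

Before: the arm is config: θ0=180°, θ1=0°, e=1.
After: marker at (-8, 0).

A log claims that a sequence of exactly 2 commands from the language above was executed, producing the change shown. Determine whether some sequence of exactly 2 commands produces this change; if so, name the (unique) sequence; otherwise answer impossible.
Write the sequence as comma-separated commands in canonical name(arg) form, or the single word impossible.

t0: config: θ0=180°, θ1=0°, e=1
[1] after extend(1): config: θ0=180°, θ1=0°, e=2
[2] after extend(1): config: θ0=180°, θ1=0°, e=3
no rival 2-sequence matches.

extend(1), extend(1)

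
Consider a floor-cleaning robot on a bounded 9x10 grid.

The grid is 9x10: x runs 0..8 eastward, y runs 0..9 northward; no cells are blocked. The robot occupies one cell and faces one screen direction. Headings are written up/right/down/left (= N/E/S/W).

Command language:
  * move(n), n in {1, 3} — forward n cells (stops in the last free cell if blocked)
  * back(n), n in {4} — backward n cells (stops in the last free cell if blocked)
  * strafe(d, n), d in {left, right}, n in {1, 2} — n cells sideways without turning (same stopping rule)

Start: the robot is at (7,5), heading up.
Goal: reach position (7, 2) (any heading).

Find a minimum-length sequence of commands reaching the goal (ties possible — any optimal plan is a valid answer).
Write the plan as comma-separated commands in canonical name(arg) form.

initial: at (7,5), heading up
step 1 (back(4)): at (7,1), heading up
step 2 (move(1)): at (7,2), heading up
minimal: 2 command(s), checked below 2.

back(4), move(1)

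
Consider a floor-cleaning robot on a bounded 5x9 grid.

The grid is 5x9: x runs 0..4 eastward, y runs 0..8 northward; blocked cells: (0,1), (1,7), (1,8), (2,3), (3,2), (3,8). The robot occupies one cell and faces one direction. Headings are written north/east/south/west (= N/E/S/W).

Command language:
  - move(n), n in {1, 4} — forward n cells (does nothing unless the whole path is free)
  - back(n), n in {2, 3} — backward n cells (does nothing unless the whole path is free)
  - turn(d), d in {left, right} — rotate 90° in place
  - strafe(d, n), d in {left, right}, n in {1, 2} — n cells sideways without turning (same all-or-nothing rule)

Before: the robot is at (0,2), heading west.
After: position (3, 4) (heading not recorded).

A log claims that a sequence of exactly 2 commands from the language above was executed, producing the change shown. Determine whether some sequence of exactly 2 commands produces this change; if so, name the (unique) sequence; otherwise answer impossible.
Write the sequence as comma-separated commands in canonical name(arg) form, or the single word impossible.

key: running back(3) before strafe(right, 2) would end elsewhere — order is forced
begin: at (0,2), heading west
[1] after strafe(right, 2): at (0,4), heading west
[2] after back(3): at (3,4), heading west
uniquely the one of 100 2-step routes that fits.

strafe(right, 2), back(3)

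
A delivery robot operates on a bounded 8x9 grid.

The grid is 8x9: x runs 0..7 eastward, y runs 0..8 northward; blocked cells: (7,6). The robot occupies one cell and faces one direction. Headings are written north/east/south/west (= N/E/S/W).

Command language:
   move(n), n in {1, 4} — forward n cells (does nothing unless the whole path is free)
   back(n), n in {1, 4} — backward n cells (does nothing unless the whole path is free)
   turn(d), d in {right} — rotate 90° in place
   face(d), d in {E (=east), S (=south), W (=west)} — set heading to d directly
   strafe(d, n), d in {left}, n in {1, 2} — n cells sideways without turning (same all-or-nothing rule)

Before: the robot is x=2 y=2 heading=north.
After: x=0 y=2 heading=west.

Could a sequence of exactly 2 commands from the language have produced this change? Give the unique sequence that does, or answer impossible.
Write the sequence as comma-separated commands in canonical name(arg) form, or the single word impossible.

key: position moved to (0,2) AND the heading swung to W — translation plus rotation needed
initial: x=2 y=2 heading=north
t=1 strafe(left, 2) ⇒ x=0 y=2 heading=north
t=2 face(W) ⇒ x=0 y=2 heading=west
uniquely the one of 100 2-step routes that fits.

strafe(left, 2), face(W)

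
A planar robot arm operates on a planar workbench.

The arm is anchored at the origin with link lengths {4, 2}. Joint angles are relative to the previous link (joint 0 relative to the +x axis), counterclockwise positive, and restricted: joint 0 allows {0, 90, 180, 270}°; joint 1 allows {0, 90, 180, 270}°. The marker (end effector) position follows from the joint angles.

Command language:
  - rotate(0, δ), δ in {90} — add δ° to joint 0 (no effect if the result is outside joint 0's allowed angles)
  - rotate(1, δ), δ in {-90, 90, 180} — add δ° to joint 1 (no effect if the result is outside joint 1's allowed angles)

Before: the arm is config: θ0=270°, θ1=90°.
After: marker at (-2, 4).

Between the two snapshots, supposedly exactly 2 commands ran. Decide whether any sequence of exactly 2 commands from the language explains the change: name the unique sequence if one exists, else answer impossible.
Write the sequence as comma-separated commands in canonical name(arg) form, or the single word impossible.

initial: config: θ0=270°, θ1=90°
1. rotate(0, 90) → config: θ0=0°, θ1=90°
2. rotate(0, 90) → config: θ0=90°, θ1=90°
no rival 2-sequence matches.

rotate(0, 90), rotate(0, 90)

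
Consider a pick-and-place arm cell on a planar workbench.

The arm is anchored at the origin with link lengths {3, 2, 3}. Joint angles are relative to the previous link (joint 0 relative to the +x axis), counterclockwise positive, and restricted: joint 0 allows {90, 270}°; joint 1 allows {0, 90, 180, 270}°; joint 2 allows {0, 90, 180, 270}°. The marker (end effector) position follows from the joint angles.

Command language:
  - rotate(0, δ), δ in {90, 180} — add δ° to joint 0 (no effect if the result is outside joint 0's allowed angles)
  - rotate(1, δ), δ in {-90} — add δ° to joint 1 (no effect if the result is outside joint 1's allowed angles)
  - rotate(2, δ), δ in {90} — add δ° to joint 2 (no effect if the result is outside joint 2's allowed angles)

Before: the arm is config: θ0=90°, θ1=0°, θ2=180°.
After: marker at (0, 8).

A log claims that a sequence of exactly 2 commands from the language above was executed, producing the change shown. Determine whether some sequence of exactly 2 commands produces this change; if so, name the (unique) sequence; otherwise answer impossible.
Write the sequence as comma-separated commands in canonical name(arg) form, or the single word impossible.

rotate(2, 90), rotate(2, 90)

t0: config: θ0=90°, θ1=0°, θ2=180°
1. rotate(2, 90) → config: θ0=90°, θ1=0°, θ2=270°
2. rotate(2, 90) → config: θ0=90°, θ1=0°, θ2=0°
no other 2-command option fits: unique.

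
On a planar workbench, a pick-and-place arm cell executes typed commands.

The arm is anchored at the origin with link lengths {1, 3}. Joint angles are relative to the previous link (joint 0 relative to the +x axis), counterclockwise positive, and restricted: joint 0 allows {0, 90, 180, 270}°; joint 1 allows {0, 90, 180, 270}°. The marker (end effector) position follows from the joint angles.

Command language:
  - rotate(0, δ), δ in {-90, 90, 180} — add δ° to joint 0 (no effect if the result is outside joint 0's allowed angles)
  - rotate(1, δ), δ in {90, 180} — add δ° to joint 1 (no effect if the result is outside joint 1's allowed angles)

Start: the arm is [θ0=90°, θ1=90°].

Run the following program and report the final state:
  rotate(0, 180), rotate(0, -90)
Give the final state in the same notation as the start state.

[θ0=180°, θ1=90°]

start: [θ0=90°, θ1=90°]
1. rotate(0, 180) → [θ0=270°, θ1=90°]
2. rotate(0, -90) → [θ0=180°, θ1=90°]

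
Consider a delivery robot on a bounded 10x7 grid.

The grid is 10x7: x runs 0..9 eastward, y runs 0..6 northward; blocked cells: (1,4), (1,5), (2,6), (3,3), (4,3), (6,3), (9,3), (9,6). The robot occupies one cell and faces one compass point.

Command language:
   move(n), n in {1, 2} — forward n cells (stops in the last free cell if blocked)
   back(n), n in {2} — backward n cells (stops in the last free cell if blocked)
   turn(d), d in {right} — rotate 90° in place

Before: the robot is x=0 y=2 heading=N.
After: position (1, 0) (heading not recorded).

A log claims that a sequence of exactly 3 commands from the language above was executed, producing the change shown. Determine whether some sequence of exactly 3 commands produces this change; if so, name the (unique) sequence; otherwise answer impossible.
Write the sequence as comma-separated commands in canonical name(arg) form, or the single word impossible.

back(2), turn(right), move(1)

key: running move(1) before back(2) would end elsewhere — order is forced
t0: x=0 y=2 heading=N
1. back(2) → x=0 y=0 heading=N
2. turn(right) → x=0 y=0 heading=E
3. move(1) → x=1 y=0 heading=E
all 64 alternatives checked — unique.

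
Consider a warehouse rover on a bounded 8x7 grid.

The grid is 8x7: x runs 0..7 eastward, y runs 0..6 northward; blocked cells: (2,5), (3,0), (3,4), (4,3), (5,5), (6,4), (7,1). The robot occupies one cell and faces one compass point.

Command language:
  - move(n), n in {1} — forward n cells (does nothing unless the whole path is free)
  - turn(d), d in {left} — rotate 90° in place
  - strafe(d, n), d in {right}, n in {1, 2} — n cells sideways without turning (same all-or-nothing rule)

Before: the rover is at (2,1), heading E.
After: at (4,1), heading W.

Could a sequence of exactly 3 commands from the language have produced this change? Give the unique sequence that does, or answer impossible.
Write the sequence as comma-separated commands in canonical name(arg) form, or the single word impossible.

turn(left), strafe(right, 2), turn(left)

key: position moved to (4,1) AND the heading swung to W — translation plus rotation needed
t0: at (2,1), heading E
t=1 turn(left) ⇒ at (2,1), heading N
t=2 strafe(right, 2) ⇒ at (4,1), heading N
t=3 turn(left) ⇒ at (4,1), heading W
all 64 alternatives checked — unique.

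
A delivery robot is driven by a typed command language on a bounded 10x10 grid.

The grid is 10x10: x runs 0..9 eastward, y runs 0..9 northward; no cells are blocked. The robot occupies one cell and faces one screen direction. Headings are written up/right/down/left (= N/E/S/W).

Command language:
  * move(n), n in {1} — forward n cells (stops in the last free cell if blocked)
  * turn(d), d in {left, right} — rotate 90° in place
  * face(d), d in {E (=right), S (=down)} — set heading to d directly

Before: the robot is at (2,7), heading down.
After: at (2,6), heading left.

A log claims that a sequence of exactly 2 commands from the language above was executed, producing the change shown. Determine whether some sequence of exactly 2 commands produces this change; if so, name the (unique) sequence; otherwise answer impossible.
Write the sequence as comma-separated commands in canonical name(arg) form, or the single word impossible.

move(1), turn(right)

key: running turn(right) before move(1) would end elsewhere — order is forced
begin: at (2,7), heading down
[1] after move(1): at (2,6), heading down
[2] after turn(right): at (2,6), heading left
all 25 alternatives checked — unique.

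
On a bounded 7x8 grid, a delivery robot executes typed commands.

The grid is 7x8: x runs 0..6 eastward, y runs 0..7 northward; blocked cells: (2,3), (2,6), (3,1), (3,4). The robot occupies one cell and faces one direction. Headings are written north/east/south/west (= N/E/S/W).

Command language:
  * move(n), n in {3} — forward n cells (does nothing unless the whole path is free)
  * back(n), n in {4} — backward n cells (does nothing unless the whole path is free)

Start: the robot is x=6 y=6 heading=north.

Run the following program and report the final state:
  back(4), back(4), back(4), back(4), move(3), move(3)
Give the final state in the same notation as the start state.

initial: x=6 y=6 heading=north
[1] after back(4): x=6 y=2 heading=north
[2] after back(4): x=6 y=2 heading=north
[3] after back(4): x=6 y=2 heading=north
[4] after back(4): x=6 y=2 heading=north
[5] after move(3): x=6 y=5 heading=north
[6] after move(3): x=6 y=5 heading=north

x=6 y=5 heading=north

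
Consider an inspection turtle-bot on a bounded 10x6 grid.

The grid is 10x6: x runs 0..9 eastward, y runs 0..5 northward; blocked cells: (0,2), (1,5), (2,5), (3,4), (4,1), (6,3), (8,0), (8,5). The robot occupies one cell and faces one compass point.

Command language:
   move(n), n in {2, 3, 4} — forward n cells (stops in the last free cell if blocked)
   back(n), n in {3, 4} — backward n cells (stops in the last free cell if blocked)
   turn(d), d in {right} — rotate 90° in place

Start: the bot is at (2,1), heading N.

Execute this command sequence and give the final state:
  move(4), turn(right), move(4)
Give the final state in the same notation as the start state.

at (2,4), heading E

t0: at (2,1), heading N
[1] after move(4): at (2,4), heading N
[2] after turn(right): at (2,4), heading E
[3] after move(4): at (2,4), heading E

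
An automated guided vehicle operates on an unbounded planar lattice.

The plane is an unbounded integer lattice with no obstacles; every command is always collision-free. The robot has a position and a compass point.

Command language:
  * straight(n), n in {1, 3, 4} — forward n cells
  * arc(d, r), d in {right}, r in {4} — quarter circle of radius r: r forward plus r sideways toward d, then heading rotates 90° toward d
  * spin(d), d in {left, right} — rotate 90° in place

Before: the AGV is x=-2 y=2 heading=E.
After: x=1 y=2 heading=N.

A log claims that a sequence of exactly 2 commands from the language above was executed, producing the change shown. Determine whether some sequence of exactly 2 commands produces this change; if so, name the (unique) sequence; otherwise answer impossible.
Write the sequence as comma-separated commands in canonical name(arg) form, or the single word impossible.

key: running spin(left) before straight(3) would end elsewhere — order is forced
initial: x=-2 y=2 heading=E
[1] after straight(3): x=1 y=2 heading=E
[2] after spin(left): x=1 y=2 heading=N
no other 2-command option fits: unique.

straight(3), spin(left)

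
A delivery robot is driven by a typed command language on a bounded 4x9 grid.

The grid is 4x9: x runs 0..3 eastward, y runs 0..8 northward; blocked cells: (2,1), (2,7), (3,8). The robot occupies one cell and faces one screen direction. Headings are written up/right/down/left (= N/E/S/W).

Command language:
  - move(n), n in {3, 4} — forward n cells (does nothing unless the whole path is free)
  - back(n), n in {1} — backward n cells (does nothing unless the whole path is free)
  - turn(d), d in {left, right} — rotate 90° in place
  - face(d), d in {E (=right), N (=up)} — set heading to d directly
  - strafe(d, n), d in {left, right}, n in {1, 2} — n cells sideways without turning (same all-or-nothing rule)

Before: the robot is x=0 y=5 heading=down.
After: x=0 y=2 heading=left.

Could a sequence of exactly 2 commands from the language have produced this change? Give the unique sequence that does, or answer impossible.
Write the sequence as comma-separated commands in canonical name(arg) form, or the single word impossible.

key: cell and facing (now W) both changed — the 2 commands mix motion and turning
begin: x=0 y=5 heading=down
[1] after move(3): x=0 y=2 heading=down
[2] after turn(right): x=0 y=2 heading=left
uniquely the one of 121 2-step routes that fits.

move(3), turn(right)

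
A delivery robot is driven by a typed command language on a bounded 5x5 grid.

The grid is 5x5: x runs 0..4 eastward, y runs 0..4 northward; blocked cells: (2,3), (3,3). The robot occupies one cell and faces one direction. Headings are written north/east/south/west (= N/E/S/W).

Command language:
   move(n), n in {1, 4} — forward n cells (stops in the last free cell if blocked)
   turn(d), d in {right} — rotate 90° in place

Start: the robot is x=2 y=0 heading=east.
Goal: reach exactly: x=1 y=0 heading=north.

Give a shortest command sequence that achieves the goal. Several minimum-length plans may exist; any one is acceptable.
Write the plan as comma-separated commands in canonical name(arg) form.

initial: x=2 y=0 heading=east
[1] after turn(right): x=2 y=0 heading=south
[2] after turn(right): x=2 y=0 heading=west
[3] after move(1): x=1 y=0 heading=west
[4] after turn(right): x=1 y=0 heading=north
shorter routes all fall short; 4 is best.

turn(right), turn(right), move(1), turn(right)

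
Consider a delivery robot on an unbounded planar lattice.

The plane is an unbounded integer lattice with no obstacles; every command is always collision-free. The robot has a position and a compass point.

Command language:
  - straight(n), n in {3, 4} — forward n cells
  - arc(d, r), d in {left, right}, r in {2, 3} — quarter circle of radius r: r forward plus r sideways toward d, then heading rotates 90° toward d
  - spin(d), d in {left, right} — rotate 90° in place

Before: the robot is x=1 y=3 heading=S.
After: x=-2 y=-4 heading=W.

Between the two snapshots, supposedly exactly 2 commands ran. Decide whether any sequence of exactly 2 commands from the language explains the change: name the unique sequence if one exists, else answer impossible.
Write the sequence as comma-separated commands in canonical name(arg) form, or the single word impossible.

straight(4), arc(right, 3)

key: cell and facing (now W) both changed — the 2 commands mix motion and turning
initial: x=1 y=3 heading=S
[1] after straight(4): x=1 y=-1 heading=S
[2] after arc(right, 3): x=-2 y=-4 heading=W
uniquely the one of 64 2-step routes that fits.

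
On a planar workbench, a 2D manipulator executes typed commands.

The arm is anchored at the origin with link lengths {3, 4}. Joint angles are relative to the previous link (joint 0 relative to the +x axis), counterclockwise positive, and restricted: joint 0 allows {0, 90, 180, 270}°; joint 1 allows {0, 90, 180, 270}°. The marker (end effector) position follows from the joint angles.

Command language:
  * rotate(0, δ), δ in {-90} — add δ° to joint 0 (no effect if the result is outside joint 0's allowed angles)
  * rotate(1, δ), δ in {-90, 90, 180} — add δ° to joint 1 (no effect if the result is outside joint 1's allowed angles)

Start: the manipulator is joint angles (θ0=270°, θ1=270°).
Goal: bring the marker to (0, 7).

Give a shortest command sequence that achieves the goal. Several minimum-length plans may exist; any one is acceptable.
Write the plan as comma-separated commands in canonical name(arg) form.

from: joint angles (θ0=270°, θ1=270°)
[1] after rotate(1, 90): joint angles (θ0=270°, θ1=0°)
[2] after rotate(0, -90): joint angles (θ0=180°, θ1=0°)
[3] after rotate(0, -90): joint angles (θ0=90°, θ1=0°)
shorter routes all fall short; 3 is best.

rotate(1, 90), rotate(0, -90), rotate(0, -90)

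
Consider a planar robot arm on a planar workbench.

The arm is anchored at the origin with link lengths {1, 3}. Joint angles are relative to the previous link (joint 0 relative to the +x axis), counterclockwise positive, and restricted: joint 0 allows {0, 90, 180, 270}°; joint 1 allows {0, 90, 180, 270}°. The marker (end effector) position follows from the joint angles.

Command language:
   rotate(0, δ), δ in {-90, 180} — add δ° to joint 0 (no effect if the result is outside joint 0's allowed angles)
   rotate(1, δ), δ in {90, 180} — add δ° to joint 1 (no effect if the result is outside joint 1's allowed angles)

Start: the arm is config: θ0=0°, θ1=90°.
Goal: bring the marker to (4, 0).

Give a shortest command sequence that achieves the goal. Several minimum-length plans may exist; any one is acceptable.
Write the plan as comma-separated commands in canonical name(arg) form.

rotate(1, 90), rotate(1, 180)

begin: config: θ0=0°, θ1=90°
1. rotate(1, 90) → config: θ0=0°, θ1=180°
2. rotate(1, 180) → config: θ0=0°, θ1=0°
shorter routes all fall short; 2 is best.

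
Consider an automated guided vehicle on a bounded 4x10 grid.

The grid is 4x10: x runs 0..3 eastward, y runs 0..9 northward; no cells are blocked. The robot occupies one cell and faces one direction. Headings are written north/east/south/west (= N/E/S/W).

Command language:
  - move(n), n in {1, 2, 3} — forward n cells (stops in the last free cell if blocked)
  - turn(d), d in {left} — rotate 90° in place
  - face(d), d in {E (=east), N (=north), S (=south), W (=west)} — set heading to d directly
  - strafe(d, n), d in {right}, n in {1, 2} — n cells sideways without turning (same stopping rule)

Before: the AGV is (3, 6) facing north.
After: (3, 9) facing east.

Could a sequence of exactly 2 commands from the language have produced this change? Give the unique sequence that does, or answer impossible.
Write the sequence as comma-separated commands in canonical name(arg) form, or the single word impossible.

move(3), face(E)

key: running face(E) before move(3) would end elsewhere — order is forced
initial: (3, 6) facing north
[1] after move(3): (3, 9) facing north
[2] after face(E): (3, 9) facing east
all 100 alternatives checked — unique.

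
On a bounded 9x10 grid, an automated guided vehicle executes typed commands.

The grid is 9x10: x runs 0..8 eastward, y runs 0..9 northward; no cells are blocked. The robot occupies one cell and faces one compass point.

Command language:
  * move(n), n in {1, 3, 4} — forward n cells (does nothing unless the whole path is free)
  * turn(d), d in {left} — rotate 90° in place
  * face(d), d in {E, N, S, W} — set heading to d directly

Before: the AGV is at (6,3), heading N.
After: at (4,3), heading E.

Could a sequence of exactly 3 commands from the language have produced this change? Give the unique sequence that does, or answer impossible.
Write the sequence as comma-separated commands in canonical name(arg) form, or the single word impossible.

impossible

checked all 3-command options: none fits.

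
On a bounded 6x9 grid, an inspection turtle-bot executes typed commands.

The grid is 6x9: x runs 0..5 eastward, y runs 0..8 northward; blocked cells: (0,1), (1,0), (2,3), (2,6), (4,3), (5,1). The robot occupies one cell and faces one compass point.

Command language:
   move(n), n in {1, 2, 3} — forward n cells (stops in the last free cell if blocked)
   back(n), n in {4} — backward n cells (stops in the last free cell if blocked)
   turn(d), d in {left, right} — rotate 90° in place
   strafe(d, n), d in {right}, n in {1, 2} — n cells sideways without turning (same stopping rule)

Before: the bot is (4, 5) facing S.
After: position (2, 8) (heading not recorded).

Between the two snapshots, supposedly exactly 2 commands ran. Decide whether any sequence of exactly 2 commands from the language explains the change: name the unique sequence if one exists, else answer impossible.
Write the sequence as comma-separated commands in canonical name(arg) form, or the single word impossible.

back(4), strafe(right, 2)

key: back(4) runs into the grid edge before its full distance
initial: (4, 5) facing S
step 1 (back(4)): (4, 8) facing S
step 2 (strafe(right, 2)): (2, 8) facing S
no other 2-command option fits: unique.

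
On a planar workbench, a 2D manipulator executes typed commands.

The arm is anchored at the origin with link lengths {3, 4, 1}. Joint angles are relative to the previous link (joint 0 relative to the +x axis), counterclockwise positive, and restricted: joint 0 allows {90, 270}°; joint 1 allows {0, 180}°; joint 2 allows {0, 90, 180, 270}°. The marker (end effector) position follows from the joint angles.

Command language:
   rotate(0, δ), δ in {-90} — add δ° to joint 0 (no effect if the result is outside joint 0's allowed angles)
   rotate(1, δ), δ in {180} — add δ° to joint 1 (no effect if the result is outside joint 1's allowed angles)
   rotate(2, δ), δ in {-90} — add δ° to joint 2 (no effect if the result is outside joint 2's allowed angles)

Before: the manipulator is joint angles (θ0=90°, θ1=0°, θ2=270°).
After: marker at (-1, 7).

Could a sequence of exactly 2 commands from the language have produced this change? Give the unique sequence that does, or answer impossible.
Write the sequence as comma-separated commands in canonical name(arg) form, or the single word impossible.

begin: joint angles (θ0=90°, θ1=0°, θ2=270°)
t=1 rotate(2, -90) ⇒ joint angles (θ0=90°, θ1=0°, θ2=180°)
t=2 rotate(2, -90) ⇒ joint angles (θ0=90°, θ1=0°, θ2=90°)
all 9 alternatives checked — unique.

rotate(2, -90), rotate(2, -90)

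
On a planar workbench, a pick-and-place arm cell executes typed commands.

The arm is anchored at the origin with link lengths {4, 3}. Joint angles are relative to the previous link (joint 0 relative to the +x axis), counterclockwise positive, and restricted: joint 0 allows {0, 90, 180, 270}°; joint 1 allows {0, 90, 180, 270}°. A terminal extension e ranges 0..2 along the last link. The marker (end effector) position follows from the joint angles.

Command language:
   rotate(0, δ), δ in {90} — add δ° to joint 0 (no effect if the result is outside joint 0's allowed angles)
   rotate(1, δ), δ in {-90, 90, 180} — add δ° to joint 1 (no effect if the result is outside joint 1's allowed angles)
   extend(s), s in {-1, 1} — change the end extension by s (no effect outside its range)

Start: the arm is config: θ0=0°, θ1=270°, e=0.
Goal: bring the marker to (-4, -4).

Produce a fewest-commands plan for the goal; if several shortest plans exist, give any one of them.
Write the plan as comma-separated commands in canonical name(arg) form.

rotate(0, 90), rotate(0, 90), rotate(0, 90), extend(1)

initial: config: θ0=0°, θ1=270°, e=0
1. rotate(0, 90) → config: θ0=90°, θ1=270°, e=0
2. rotate(0, 90) → config: θ0=180°, θ1=270°, e=0
3. rotate(0, 90) → config: θ0=270°, θ1=270°, e=0
4. extend(1) → config: θ0=270°, θ1=270°, e=1
no 3-step plan works, so 4 is optimal.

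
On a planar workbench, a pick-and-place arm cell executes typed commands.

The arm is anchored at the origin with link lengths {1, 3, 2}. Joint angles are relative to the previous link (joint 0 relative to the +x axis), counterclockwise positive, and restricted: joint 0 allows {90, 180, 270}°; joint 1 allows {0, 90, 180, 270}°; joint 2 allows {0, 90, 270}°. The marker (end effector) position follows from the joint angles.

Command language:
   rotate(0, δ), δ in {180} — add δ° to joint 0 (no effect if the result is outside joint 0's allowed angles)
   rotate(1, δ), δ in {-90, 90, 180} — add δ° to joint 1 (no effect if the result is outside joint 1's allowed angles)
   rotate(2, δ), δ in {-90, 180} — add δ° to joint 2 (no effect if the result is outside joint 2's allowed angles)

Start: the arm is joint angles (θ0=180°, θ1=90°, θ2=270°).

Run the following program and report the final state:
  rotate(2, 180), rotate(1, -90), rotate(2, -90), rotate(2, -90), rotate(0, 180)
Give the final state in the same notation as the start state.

joint angles (θ0=180°, θ1=0°, θ2=270°)

initial: joint angles (θ0=180°, θ1=90°, θ2=270°)
1. rotate(2, 180) → joint angles (θ0=180°, θ1=90°, θ2=90°)
2. rotate(1, -90) → joint angles (θ0=180°, θ1=0°, θ2=90°)
3. rotate(2, -90) → joint angles (θ0=180°, θ1=0°, θ2=0°)
4. rotate(2, -90) → joint angles (θ0=180°, θ1=0°, θ2=270°)
5. rotate(0, 180) → joint angles (θ0=180°, θ1=0°, θ2=270°)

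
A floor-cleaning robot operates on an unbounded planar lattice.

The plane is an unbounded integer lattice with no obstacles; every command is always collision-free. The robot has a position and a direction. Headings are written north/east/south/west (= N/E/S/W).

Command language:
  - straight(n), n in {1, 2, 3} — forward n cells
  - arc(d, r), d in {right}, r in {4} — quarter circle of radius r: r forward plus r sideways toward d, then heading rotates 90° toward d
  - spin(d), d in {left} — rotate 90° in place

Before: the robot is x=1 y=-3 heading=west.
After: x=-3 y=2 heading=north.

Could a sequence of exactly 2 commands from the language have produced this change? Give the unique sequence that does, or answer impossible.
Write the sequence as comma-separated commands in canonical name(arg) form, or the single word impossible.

key: order matters: swapping arc(right, 4) and straight(1) lands elsewhere
start: x=1 y=-3 heading=west
1. arc(right, 4) → x=-3 y=1 heading=north
2. straight(1) → x=-3 y=2 heading=north
no other 2-command option fits: unique.

arc(right, 4), straight(1)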